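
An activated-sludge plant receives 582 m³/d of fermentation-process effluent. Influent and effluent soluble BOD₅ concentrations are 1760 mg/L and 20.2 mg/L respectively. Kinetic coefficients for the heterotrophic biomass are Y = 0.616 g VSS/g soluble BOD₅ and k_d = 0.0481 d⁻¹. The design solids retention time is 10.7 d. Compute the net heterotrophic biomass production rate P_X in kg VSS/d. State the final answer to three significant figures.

P_X ≈ 412 kg VSS/d

Correct the yield for decay: Y_obs = Y/(1 + k_d θ_c) = 0.616 / (1 + 0.0481 × 10.7) = 0.616 / 1.515 = 0.4067.
Substrate removed = Q·(S₀ − S) = 582 m³/d × (1760 − 20.2) g/m³ = 1.01×10^6 g/d = 1013 kg/d.
P_X = Y_obs · Q(S₀ − S) = 0.4067 × 1013 = 411.8 kg VSS/d.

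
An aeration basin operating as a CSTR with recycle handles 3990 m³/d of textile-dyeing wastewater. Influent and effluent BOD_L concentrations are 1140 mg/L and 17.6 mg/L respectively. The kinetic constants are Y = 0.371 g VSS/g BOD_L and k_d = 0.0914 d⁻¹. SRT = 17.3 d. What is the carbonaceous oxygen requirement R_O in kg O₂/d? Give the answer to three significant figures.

Y_obs = Y / (1 + k_d θ_c) = 0.371 / (1 + 0.0914 × 17.3) = 0.371 / 2.581 = 0.1437.
Substrate removed = Q·(S₀ − S) = 3990 m³/d × (1140 − 17.6) g/m³ = 4.48×10^6 g/d = 4478 kg/d.
Net sludge production P_X = 0.1437 × 4478 = 643.7 kg VSS/d.
Carbonaceous O₂ demand = substrate oxidised − cell-mass equivalent = 4478 − 1.42 × 643.7 = 3564 kg O₂/d.

R_O ≈ 3560 kg O₂/d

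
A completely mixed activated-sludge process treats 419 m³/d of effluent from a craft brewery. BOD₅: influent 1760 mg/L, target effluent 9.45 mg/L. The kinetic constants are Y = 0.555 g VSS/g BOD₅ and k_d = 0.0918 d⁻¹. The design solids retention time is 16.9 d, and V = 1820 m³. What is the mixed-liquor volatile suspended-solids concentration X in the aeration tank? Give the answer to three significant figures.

X = Y·Q·ΔS·θ_c / [V·(1 + k_d θ_c)] = 0.555 × 419 × (1760 − 9.45) × 16.9 / [1820 × (1 + 0.0918 × 16.9)] = 1482 mg/L.

X ≈ 1480 mg/L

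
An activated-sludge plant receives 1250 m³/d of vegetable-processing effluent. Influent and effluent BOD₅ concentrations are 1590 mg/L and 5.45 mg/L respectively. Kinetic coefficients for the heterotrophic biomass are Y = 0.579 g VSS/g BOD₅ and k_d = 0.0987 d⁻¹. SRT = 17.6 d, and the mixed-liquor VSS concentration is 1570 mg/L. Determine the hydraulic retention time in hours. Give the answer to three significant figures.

Rearranging the biomass balance for a CMAS with decay, V = Y·Q·ΔS·θ_c / [X·(1+k_d θ_c)] = 0.579 × 1250 × (1590 − 5.45) × 17.6 / [1570 × (1 + 0.0987 × 17.6)] = 2.02×10^7 / 4297 = 4697 m³.
HRT = V/Q = 4697 m³ / 1250 m³·d⁻¹ = 3.758 d × 24 = 90.18 h.

τ ≈ 90.2 h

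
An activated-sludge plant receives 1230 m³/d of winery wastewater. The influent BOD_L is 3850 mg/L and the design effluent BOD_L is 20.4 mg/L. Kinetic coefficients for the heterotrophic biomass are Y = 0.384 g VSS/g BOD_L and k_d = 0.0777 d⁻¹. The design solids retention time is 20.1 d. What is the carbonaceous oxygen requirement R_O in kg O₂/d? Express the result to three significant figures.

Observed yield with endogenous decay: Y_obs = Y / (1 + k_d·θ_c) = 0.384 / (1 + 0.0777 × 20.1) = 0.384 / 2.562 = 0.1499 g VSS/g BOD_L.
Mass of BOD_L removed per day: Q(S₀ − S) = 1230 × 3830 g/m³ = 4710 kg/d.
Biomass synthesised: P_X = Y_obs × 4710 = 706.1 kg VSS/d.
Carbonaceous O₂ demand = substrate oxidised − cell-mass equivalent = 4710 − 1.42 × 706.1 = 3708 kg O₂/d.

R_O ≈ 3710 kg O₂/d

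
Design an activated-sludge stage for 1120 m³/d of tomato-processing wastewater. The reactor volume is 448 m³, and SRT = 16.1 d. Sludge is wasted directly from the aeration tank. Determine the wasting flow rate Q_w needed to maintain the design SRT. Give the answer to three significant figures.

With mixed-liquor wasting, θ_c = V/Q_w, so Q_w = V/θ_c = 448.0/16.1 = 27.83 m³/d.

Q_w ≈ 27.8 m³/d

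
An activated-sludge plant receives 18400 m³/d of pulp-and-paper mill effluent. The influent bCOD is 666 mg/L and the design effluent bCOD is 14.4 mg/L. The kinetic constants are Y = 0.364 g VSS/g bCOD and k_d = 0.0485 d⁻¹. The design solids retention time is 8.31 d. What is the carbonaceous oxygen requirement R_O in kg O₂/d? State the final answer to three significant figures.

Correct the yield for decay: Y_obs = Y/(1 + k_d θ_c) = 0.364 / (1 + 0.0485 × 8.31) = 0.364 / 1.403 = 0.2594.
Q·(S₀ − S) = 18400 × (666 − 14.4) × 10⁻³ = 11989 kg/d removed.
Net sludge production P_X = 0.2594 × 11989 = 3111 kg VSS/d.
R_O = Q·ΔS − 1.42 P_X = 11989 − 4417 = 7573 kg O₂/d.

R_O ≈ 7570 kg O₂/d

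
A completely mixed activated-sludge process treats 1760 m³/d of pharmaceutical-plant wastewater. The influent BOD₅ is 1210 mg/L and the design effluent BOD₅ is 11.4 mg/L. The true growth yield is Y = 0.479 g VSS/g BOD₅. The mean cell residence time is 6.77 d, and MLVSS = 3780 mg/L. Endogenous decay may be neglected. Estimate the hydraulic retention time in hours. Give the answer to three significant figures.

τ ≈ 24.7 h

With k_d = 0 the design equation reduces to V = Y Q (S₀−S) θ_c / X = 0.479 × 1760 × (1210 − 11.4) × 6.77 / 3780 = 1810 m³.
Hydraulic retention time τ = V/Q = 1810 / 1760 = 1.028 d = 24.68 h.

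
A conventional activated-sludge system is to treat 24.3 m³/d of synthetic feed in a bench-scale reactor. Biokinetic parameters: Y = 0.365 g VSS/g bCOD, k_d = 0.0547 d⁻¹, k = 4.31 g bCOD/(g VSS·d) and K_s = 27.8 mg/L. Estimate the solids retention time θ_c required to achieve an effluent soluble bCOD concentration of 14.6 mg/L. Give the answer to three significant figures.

θ_c ≈ 2.05 d

At the target effluent, Y k S/(K_s+S) = 0.365×4.31×14.6/42.40 = 0.5417 d⁻¹.
θ_c = 1/(μ − k_d) = 1/(0.5417 − 0.0547) = 1/0.4870 = 2.053 d.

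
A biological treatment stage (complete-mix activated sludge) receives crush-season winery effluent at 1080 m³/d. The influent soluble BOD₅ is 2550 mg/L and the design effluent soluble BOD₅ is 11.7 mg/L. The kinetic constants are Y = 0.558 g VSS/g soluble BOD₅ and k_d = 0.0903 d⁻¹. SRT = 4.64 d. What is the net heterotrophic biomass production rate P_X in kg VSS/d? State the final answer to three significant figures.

P_X ≈ 1080 kg VSS/d

Y_obs = Y / (1 + k_d θ_c) = 0.558 / (1 + 0.0903 × 4.64) = 0.558 / 1.419 = 0.3932.
Q·(S₀ − S) = 1080 × (2550 − 11.7) × 10⁻³ = 2741 kg/d removed.
So the net sludge growth is P_X = 0.3932 × 2741 = 1078 kg VSS/d.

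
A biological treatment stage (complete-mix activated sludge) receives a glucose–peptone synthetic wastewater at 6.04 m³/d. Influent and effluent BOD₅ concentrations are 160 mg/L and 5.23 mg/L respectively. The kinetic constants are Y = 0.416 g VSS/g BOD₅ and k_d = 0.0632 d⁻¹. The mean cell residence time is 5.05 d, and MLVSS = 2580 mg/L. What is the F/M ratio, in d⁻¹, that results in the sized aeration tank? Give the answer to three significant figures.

Rearranging the biomass balance for a CMAS with decay, V = Y·Q·ΔS·θ_c / [X·(1+k_d θ_c)] = 0.416 × 6.04 × (160 − 5.23) × 5.05 / [2580 × (1 + 0.0632 × 5.05)] = 1.96×10^3 / 3403 = 0.5770 m³.
F/M = Q·S₀ / (V·X) = 6.04 × 160 / (0.5770 × 2580) = 0.6492 g BOD₅·(g VSS·d)⁻¹.

F/M ≈ 0.649 d⁻¹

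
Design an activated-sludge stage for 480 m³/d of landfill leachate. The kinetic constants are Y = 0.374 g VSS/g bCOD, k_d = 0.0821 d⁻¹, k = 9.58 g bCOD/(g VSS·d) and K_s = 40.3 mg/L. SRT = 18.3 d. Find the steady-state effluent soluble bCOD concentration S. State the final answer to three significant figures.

S ≈ 1.60 mg/L

From the Monod/SRT balance for a CMAS, S = K_s·(1+k_d θ_c)/[θ_c·(Y k − k_d) − 1] = 40.3 × (1 + 0.0821 × 18.3) / [18.3 × (0.374 × 9.58 − 0.0821) − 1] = 100.8 / 63.07 = 1.599 mg/L.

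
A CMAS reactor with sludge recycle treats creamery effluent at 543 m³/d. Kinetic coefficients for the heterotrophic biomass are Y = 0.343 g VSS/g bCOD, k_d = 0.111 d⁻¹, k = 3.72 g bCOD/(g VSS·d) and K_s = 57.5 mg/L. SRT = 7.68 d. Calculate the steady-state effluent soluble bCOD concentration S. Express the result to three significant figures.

From the Monod/SRT balance for a CMAS, S = K_s·(1+k_d θ_c)/[θ_c·(Y k − k_d) − 1] = 57.5 × (1 + 0.111 × 7.68) / [7.68 × (0.343 × 3.72 − 0.111) − 1] = 106.5 / 7.947 = 13.40 mg/L.

S ≈ 13.4 mg/L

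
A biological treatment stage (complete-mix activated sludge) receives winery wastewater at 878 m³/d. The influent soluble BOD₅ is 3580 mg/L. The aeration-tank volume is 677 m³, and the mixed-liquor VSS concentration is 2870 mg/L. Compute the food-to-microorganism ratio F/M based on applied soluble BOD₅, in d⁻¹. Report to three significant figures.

Food-to-microorganism ratio F/M = Q S₀ / (V X) = 878 × 3580 / (677.0 × 2870) = 1.618 d⁻¹.

F/M ≈ 1.62 d⁻¹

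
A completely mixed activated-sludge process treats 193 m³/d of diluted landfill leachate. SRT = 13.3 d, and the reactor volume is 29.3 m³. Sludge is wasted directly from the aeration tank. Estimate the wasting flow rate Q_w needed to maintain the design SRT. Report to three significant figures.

Wasting from the aeration tank: Q_w = V / θ_c = 29.30 / 13.3 = 2.203 m³/d.

Q_w ≈ 2.20 m³/d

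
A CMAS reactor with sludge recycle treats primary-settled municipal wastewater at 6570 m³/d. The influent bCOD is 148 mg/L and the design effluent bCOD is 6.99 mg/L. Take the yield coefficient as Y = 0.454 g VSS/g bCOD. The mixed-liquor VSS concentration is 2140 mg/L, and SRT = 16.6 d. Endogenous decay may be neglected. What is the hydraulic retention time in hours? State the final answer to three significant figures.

Biomass mass balance (decay neglected): V·X = Y·Q·(S₀ − S)·θ_c, so V = 0.454 × 6570 × (148 − 6.99) × 16.6 / 2140 = 3263 m³.
τ = V/Q = 3263/6570 = 0.4966 d, or 11.92 h.

τ ≈ 11.9 h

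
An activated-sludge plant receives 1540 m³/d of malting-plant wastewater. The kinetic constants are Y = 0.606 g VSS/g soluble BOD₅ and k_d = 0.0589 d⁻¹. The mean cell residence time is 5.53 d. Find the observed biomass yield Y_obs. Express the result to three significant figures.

Y_obs = Y / (1 + k_d θ_c) = 0.606 / (1 + 0.0589 × 5.53) = 0.606 / 1.326 = 0.4571.

Y_obs ≈ 0.457 g VSS/g soluble BOD₅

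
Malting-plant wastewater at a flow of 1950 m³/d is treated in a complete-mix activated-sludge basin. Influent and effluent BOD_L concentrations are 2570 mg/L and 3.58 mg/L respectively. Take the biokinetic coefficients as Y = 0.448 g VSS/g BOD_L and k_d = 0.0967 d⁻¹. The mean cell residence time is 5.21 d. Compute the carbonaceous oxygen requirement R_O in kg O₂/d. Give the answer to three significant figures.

R_O ≈ 2890 kg O₂/d

Y_obs = Y / (1 + k_d θ_c) = 0.448 / (1 + 0.0967 × 5.21) = 0.448 / 1.504 = 0.2979.
Q·(S₀ − S) = 1950 × (2570 − 3.58) × 10⁻³ = 5005 kg/d removed.
Biomass synthesised: P_X = Y_obs × 5005 = 1491 kg VSS/d.
R_O = Q·(S₀ − S) − 1.42·P_X = 5005 − 1.42 × 1491 = 2887 kg O₂/d.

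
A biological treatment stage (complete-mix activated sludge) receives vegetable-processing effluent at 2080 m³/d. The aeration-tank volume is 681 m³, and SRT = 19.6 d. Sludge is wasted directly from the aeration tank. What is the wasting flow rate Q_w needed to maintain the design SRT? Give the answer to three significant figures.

For wasting at MLVSS concentration, Q_w = V/θ_c = 681.0/19.6 = 34.74 m³/d.

Q_w ≈ 34.7 m³/d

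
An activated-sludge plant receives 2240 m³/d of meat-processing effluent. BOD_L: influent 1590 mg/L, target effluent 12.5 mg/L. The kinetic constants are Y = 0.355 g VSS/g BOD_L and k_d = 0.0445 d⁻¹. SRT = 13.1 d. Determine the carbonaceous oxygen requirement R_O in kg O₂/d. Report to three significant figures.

Observed yield with endogenous decay: Y_obs = Y / (1 + k_d·θ_c) = 0.355 / (1 + 0.0445 × 13.1) = 0.355 / 1.583 = 0.2243 g VSS/g BOD_L.
Mass of BOD_L removed per day: Q(S₀ − S) = 2240 × 1578 g/m³ = 3534 kg/d.
P_X = Y_obs·Q·(S₀ − S) = 0.2243 × 3534 = 792.5 kg VSS/d.
R_O = Q·ΔS − 1.42 P_X = 3534 − 1125 = 2408 kg O₂/d.

R_O ≈ 2410 kg O₂/d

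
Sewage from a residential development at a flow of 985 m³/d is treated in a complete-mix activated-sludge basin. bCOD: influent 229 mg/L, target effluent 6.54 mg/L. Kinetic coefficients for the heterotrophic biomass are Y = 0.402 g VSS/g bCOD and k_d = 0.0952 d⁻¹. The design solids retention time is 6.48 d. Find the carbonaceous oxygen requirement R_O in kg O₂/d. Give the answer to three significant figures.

R_O ≈ 142 kg O₂/d

Observed yield with endogenous decay: Y_obs = Y / (1 + k_d·θ_c) = 0.402 / (1 + 0.0952 × 6.48) = 0.402 / 1.617 = 0.2486 g VSS/g bCOD.
Q·(S₀ − S) = 985 × (229 − 6.54) × 10⁻³ = 219.1 kg/d removed.
P_X = Y_obs·Q·(S₀ − S) = 0.2486 × 219.1 = 54.48 kg VSS/d.
Carbonaceous O₂ demand = substrate oxidised − cell-mass equivalent = 219.1 − 1.42 × 54.48 = 141.8 kg O₂/d.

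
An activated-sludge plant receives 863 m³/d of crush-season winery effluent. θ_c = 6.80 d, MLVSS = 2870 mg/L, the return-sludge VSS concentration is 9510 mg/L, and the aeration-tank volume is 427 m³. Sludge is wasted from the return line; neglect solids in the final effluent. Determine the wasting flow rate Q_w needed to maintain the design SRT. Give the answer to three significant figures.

Q_w = (V·X)/(θ_c X_r) = 427.0 × 2870 / (6.80 × 9510) = 18.95 m³/d.

Q_w ≈ 19.0 m³/d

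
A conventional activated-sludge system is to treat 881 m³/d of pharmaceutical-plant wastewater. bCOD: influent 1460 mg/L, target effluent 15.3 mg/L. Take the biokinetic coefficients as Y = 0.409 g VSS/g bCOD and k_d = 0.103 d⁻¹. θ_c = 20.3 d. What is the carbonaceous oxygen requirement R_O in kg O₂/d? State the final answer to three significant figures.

Observed yield with endogenous decay: Y_obs = Y / (1 + k_d·θ_c) = 0.409 / (1 + 0.103 × 20.3) = 0.409 / 3.091 = 0.1323 g VSS/g bCOD.
Substrate removed = Q·(S₀ − S) = 881 m³/d × (1460 − 15.3) g/m³ = 1.27×10^6 g/d = 1273 kg/d.
P_X = Y_obs·Q·(S₀ − S) = 0.1323 × 1273 = 168.4 kg VSS/d.
R_O = Q·ΔS − 1.42 P_X = 1273 − 239.2 = 1034 kg O₂/d.

R_O ≈ 1030 kg O₂/d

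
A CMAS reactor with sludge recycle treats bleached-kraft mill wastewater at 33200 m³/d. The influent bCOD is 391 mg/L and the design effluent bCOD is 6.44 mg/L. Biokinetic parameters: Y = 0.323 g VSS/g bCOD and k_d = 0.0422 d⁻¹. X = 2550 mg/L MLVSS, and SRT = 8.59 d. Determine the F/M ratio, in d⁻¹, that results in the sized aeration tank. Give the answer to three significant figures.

Rearranging the biomass balance for a CMAS with decay, V = Y·Q·ΔS·θ_c / [X·(1+k_d θ_c)] = 0.323 × 33200 × (391 − 6.44) × 8.59 / [2550 × (1 + 0.0422 × 8.59)] = 3.54×10^7 / 3474 = 10196 m³.
F/M = Q·S₀ / (V·X) = 33200 × 391 / (10196 × 2550) = 0.4993 g bCOD·(g VSS·d)⁻¹.

F/M ≈ 0.499 d⁻¹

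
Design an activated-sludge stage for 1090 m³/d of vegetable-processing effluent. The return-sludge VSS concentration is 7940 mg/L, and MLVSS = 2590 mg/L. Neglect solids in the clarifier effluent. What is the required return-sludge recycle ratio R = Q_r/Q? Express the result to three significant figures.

R = Q_r/Q = X/(X_r − X) = 2590 / (7940 − 2590) = 0.4841.

R ≈ 0.484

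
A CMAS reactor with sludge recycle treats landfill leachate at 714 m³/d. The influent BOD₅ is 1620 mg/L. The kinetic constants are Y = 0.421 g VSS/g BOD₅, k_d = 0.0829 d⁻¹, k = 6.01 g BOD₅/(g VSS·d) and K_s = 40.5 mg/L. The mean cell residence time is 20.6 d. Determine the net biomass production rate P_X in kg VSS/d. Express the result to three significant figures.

P_X ≈ 180 kg VSS/d

Effluent substrate depends only on kinetics and SRT: S = K_s(1 + k_d θ_c) / [θ_c(Yk − k_d) − 1] = 40.5 × (1 + 0.0829 × 20.6) / [20.6 × (0.421 × 6.01 − 0.0829) − 1] = 109.7 / 49.41 = 2.219 mg/L.
Correct the yield for decay: Y_obs = Y/(1 + k_d θ_c) = 0.421 / (1 + 0.0829 × 20.6) = 0.421 / 2.708 = 0.1555.
ΔS = 1620 − 2.22 = 1618 mg/L, so the substrate removal rate is 714 × 1618/1000 = 1155 kg BOD₅/d.
So the net sludge growth is P_X = 0.1555 × 1155 = 179.6 kg VSS/d.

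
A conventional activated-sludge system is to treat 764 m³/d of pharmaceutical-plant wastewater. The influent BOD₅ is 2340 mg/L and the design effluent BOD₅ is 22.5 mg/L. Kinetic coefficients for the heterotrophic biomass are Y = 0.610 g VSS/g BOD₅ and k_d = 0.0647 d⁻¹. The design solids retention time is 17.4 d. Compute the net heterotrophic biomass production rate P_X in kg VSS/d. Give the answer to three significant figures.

P_X ≈ 508 kg VSS/d

Observed yield with endogenous decay: Y_obs = Y / (1 + k_d·θ_c) = 0.610 / (1 + 0.0647 × 17.4) = 0.610 / 2.126 = 0.2870 g VSS/g BOD₅.
Substrate removed = Q·(S₀ − S) = 764 m³/d × (2340 − 22.5) g/m³ = 1.77×10^6 g/d = 1771 kg/d.
Net biomass production P_X = Y_obs × Q·(S₀ − S) = 0.2870 × 1771 = 508.1 kg VSS/d.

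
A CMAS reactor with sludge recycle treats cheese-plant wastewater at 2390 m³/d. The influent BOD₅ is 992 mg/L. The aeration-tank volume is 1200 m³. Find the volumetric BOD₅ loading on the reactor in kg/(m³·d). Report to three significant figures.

Applied BOD₅ load per unit volume = Q·S₀/V = (2390 × 992/1000)/1200 = 1.976 kg BOD₅·m⁻³·d⁻¹.

L_v ≈ 1.98 kg BOD₅/(m³·d)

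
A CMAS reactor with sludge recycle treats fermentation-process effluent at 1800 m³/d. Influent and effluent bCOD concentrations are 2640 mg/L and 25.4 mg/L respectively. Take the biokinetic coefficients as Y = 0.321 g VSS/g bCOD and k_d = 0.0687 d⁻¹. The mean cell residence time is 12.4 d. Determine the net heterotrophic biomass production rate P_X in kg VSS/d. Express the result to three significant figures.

Correct the yield for decay: Y_obs = Y/(1 + k_d θ_c) = 0.321 / (1 + 0.0687 × 12.4) = 0.321 / 1.852 = 0.1733.
Substrate removed = Q·(S₀ − S) = 1800 m³/d × (2640 − 25.4) g/m³ = 4.71×10^6 g/d = 4706 kg/d.
So the net sludge growth is P_X = 0.1733 × 4706 = 815.8 kg VSS/d.

P_X ≈ 816 kg VSS/d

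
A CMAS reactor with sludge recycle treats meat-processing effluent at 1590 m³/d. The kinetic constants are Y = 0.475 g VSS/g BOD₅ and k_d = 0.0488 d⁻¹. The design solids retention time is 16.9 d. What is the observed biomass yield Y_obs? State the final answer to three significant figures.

The observed yield is Y_obs = Y/(1 + k_d·θ_c) = 0.475 / (1 + 0.0488 × 16.9) = 0.475 / 1.825 = 0.2603 g VSS per g BOD₅ removed.

Y_obs ≈ 0.260 g VSS/g BOD₅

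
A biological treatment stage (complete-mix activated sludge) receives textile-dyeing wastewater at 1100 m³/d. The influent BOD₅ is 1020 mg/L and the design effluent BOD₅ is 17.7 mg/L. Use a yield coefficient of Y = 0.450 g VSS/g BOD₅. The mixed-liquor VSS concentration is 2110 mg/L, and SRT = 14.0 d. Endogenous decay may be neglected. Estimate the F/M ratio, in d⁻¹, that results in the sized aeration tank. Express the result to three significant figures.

Biomass mass balance (decay neglected): V·X = Y·Q·(S₀ − S)·θ_c, so V = 0.450 × 1100 × (1020 − 17.7) × 14.0 / 2110 = 3292 m³.
F/M = applied load / biomass = Q·S₀/(V·X) = 1100 × 1020 / (3292 × 2110) = 0.1615 d⁻¹.

F/M ≈ 0.162 d⁻¹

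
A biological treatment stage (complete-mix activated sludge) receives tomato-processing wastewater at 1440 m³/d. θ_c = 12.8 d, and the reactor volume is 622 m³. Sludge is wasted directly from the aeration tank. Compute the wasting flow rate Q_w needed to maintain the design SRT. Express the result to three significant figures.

Q_w ≈ 48.6 m³/d

Wasting from the aeration tank: Q_w = V / θ_c = 622.0 / 12.8 = 48.59 m³/d.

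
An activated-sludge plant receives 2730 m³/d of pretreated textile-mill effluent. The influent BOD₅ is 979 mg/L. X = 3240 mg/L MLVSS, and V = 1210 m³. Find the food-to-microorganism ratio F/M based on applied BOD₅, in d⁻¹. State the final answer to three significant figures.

F/M = applied load / biomass = Q·S₀/(V·X) = 2730 × 979 / (1210 × 3240) = 0.6817 d⁻¹.

F/M ≈ 0.682 d⁻¹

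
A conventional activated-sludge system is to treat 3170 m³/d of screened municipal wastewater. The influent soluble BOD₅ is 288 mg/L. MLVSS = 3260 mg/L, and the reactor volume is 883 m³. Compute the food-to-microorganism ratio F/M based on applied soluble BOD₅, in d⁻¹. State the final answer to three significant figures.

F/M ≈ 0.317 d⁻¹

Food-to-microorganism ratio F/M = Q S₀ / (V X) = 3170 × 288 / (883.0 × 3260) = 0.3172 d⁻¹.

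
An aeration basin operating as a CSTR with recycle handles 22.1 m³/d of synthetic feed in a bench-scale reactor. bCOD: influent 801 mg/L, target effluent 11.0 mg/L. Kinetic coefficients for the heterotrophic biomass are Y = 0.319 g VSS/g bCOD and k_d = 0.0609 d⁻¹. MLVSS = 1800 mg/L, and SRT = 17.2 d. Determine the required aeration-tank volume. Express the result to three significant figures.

Rearranging the biomass balance for a CMAS with decay, V = Y·Q·ΔS·θ_c / [X·(1+k_d θ_c)] = 0.319 × 22.1 × (801 − 11.0) × 17.2 / [1800 × (1 + 0.0609 × 17.2)] = 9.58×10^4 / 3685 = 25.99 m³.

V ≈ 26.0 m³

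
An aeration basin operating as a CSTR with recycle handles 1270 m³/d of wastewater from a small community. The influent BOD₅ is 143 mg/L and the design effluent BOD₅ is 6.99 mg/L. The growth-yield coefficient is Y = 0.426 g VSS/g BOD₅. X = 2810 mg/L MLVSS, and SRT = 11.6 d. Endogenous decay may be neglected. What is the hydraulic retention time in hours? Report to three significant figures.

τ ≈ 5.74 h

V·X = Y·Q·ΔS·θ_c gives V = 0.426 × 1270 × (143 − 6.99) × 11.6 / 2810 = 303.8 m³.
τ = V/Q = 303.8/1270 = 0.2392 d, or 5.740 h.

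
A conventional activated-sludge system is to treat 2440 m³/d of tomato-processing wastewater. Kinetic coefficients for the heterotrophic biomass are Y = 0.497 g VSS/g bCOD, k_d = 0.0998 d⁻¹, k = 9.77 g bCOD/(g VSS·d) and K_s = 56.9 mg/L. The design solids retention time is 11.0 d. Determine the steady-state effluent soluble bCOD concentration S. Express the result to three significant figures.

S ≈ 2.33 mg/L

From the Monod/SRT balance for a CMAS, S = K_s·(1+k_d θ_c)/[θ_c·(Y k − k_d) − 1] = 56.9 × (1 + 0.0998 × 11.0) / [11.0 × (0.497 × 9.77 − 0.0998) − 1] = 119.4 / 51.31 = 2.326 mg/L.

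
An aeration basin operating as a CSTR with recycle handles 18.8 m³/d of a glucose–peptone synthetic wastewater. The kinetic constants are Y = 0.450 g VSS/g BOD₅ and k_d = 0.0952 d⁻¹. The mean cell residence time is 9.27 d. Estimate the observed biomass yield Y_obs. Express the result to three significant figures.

Y_obs ≈ 0.239 g VSS/g BOD₅

Correct the yield for decay: Y_obs = Y/(1 + k_d θ_c) = 0.450 / (1 + 0.0952 × 9.27) = 0.450 / 1.883 = 0.2390.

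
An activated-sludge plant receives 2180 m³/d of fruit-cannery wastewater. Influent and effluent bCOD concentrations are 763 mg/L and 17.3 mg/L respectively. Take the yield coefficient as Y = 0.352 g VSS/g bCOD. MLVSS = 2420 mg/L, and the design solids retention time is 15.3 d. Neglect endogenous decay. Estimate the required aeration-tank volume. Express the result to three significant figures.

V ≈ 3620 m³

With k_d = 0 the design equation reduces to V = Y Q (S₀−S) θ_c / X = 0.352 × 2180 × (763 − 17.3) × 15.3 / 2420 = 3618 m³.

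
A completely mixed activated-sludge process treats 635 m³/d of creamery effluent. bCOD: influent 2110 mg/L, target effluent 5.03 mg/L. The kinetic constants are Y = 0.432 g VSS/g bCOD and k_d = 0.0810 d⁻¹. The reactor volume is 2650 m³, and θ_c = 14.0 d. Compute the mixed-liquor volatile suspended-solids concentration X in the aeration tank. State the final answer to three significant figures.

X ≈ 1430 mg/L

From V·X·(1 + k_d·θ_c) = Y·Q·(S₀ − S)·θ_c: X = 0.432 × 635 × (2110 − 5.03) × 14.0 / [2650 × (1 + 0.0810 × 14.0)] = 1430 mg/L.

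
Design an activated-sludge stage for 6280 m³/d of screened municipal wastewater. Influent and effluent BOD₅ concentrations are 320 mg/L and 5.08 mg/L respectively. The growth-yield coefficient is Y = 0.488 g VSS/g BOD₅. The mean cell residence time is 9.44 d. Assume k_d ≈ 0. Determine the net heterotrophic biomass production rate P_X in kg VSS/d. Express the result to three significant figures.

P_X ≈ 965 kg VSS/d

Since k_d ≈ 0, Y_obs = Y = 0.488 g VSS/g BOD₅.
ΔS = 320 − 5.08 = 314.9 mg/L, so the substrate removal rate is 6280 × 314.9/1000 = 1978 kg BOD₅/d.
P_X = Y_obs · Q(S₀ − S) = 0.4880 × 1978 = 965.1 kg VSS/d.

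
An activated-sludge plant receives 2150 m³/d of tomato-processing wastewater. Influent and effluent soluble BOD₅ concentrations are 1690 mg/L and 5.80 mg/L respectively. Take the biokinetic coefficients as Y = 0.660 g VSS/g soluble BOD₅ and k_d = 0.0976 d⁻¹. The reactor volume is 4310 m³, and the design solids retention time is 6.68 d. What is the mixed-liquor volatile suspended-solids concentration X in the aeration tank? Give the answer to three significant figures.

X ≈ 2240 mg/L

From V·X·(1 + k_d·θ_c) = Y·Q·(S₀ − S)·θ_c: X = 0.660 × 2150 × (1690 − 5.80) × 6.68 / [4310 × (1 + 0.0976 × 6.68)] = 2242 mg/L.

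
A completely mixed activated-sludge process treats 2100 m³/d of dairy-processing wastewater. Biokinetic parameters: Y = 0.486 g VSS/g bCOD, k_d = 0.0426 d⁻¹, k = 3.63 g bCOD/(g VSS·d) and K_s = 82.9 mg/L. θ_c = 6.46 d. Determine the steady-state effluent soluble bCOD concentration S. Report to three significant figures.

S ≈ 10.4 mg/L

From the Monod/SRT balance for a CMAS, S = K_s·(1+k_d θ_c)/[θ_c·(Y k − k_d) − 1] = 82.9 × (1 + 0.0426 × 6.46) / [6.46 × (0.486 × 3.63 − 0.0426) − 1] = 105.7 / 10.12 = 10.44 mg/L.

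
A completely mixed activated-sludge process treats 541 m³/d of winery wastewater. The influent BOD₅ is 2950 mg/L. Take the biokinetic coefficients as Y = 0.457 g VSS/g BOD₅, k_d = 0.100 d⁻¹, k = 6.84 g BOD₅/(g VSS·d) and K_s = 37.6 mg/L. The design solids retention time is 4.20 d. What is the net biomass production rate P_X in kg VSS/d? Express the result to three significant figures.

From the Monod/SRT balance for a CMAS, S = K_s·(1+k_d θ_c)/[θ_c·(Y k − k_d) − 1] = 37.6 × (1 + 0.100 × 4.20) / [4.20 × (0.457 × 6.84 − 0.100) − 1] = 53.39 / 11.71 = 4.560 mg/L.
Observed yield with endogenous decay: Y_obs = Y / (1 + k_d·θ_c) = 0.457 / (1 + 0.100 × 4.20) = 0.457 / 1.420 = 0.3218 g VSS/g BOD₅.
ΔS = 2950 − 4.56 = 2945 mg/L, so the substrate removal rate is 541 × 2945/1000 = 1593 kg BOD₅/d.
Biomass produced: P_X = Y_obs·Q·ΔS = 0.3218 × 1593 ≈ 512.8 kg VSS/d.

P_X ≈ 513 kg VSS/d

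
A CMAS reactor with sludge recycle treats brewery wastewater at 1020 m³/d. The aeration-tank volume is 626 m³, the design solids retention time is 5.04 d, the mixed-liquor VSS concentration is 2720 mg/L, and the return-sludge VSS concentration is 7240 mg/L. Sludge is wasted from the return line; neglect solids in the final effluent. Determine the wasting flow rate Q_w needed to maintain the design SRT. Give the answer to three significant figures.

θ_c = V·X/(Q_w·X_r) when wasting from the recycle, so Q_w = V·X/(θ_c·X_r) = 626.0 × 2720 / (5.04 × 7240) = 46.66 m³/d.

Q_w ≈ 46.7 m³/d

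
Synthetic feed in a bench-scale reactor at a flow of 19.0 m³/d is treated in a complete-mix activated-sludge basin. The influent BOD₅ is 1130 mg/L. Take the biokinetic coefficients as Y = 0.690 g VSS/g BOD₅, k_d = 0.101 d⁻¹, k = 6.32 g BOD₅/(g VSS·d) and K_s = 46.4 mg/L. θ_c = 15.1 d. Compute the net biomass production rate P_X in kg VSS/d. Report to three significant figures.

P_X ≈ 5.86 kg VSS/d

From the Monod/SRT balance for a CMAS, S = K_s·(1+k_d θ_c)/[θ_c·(Y k − k_d) − 1] = 46.4 × (1 + 0.101 × 15.1) / [15.1 × (0.690 × 6.32 − 0.101) − 1] = 117.2 / 63.32 = 1.850 mg/L.
Observed yield with endogenous decay: Y_obs = Y / (1 + k_d·θ_c) = 0.690 / (1 + 0.101 × 15.1) = 0.690 / 2.525 = 0.2733 g VSS/g BOD₅.
Q·(S₀ − S) = 19.0 × (1130 − 1.85) × 10⁻³ = 21.43 kg/d removed.
So the net sludge growth is P_X = 0.2733 × 21.43 = 5.857 kg VSS/d.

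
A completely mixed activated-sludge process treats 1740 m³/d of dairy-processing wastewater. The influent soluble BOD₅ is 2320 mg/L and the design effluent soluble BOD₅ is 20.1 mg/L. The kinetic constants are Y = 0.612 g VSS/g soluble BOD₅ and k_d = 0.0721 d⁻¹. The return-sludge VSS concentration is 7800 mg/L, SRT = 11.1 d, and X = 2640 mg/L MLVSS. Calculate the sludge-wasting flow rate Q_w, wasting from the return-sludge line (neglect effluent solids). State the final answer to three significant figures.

Q_w ≈ 174 m³/d

Steady-state biomass mass balance: V·X·(1 + k_d·θ_c) = Y·Q·(S₀ − S)·θ_c, so V = 0.612 × 1740 × (2320 − 20.1) × 11.1 / [2640 × (1 + 0.0721 × 11.1)] = 2.72×10^7 / 4753 = 5720 m³.
Q_w = (V·X)/(θ_c X_r) = 5720 × 2640 / (11.1 × 7800) = 174.4 m³/d.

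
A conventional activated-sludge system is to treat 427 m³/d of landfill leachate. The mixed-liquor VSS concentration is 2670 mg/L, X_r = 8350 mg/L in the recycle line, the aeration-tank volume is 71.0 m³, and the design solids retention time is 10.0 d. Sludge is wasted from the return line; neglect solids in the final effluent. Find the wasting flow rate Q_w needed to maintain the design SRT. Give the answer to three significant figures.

Q_w = (V·X)/(θ_c X_r) = 71.00 × 2670 / (10.0 × 8350) = 2.270 m³/d.

Q_w ≈ 2.27 m³/d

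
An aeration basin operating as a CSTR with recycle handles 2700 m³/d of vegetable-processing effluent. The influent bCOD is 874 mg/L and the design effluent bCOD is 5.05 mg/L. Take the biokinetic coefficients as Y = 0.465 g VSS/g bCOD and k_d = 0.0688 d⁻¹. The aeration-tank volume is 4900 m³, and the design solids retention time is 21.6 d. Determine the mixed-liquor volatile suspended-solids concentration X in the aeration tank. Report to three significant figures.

From V·X·(1 + k_d·θ_c) = Y·Q·(S₀ − S)·θ_c: X = 0.465 × 2700 × (874 − 5.05) × 21.6 / [4900 × (1 + 0.0688 × 21.6)] = 1934 mg/L.

X ≈ 1930 mg/L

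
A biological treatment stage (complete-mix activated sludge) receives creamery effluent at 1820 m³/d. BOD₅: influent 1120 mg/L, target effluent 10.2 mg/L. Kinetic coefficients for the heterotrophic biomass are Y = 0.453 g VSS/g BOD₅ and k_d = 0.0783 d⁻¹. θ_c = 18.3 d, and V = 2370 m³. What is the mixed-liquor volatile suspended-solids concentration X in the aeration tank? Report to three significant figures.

From V·X·(1 + k_d·θ_c) = Y·Q·(S₀ − S)·θ_c: X = 0.453 × 1820 × (1120 − 10.2) × 18.3 / [2370 × (1 + 0.0783 × 18.3)] = 2904 mg/L.

X ≈ 2900 mg/L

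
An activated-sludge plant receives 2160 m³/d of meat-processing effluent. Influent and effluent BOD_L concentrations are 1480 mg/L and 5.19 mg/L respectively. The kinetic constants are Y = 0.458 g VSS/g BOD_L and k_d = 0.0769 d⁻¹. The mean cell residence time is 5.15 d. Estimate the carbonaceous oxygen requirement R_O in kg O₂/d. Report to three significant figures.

Correct the yield for decay: Y_obs = Y/(1 + k_d θ_c) = 0.458 / (1 + 0.0769 × 5.15) = 0.458 / 1.396 = 0.3281.
Q·(S₀ − S) = 2160 × (1480 − 5.19) × 10⁻³ = 3186 kg/d removed.
Biomass synthesised: P_X = Y_obs × 3186 = 1045 kg VSS/d.
Carbonaceous O₂ demand = substrate oxidised − cell-mass equivalent = 3186 − 1.42 × 1045 = 1702 kg O₂/d.

R_O ≈ 1700 kg O₂/d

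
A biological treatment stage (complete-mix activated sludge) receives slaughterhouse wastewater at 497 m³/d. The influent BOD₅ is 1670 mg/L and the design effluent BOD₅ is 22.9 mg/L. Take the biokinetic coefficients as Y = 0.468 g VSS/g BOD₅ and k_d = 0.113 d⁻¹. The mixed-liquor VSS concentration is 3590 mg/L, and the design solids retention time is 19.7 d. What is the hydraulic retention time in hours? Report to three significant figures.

Steady-state biomass mass balance: V·X·(1 + k_d·θ_c) = Y·Q·(S₀ − S)·θ_c, so V = 0.468 × 497 × (1670 − 22.9) × 19.7 / [3590 × (1 + 0.113 × 19.7)] = 7.55×10^6 / 11582 = 651.7 m³.
τ = V/Q = 651.7/497 = 1.311 d, or 31.47 h.

τ ≈ 31.5 h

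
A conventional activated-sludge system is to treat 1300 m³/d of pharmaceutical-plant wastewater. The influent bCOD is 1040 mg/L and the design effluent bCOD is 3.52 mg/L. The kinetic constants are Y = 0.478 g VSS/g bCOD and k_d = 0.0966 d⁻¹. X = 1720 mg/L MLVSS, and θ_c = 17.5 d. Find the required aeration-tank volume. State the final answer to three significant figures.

Rearranging the biomass balance for a CMAS with decay, V = Y·Q·ΔS·θ_c / [X·(1+k_d θ_c)] = 0.478 × 1300 × (1040 − 3.52) × 17.5 / [1720 × (1 + 0.0966 × 17.5)] = 1.13×10^7 / 4628 = 2436 m³.

V ≈ 2440 m³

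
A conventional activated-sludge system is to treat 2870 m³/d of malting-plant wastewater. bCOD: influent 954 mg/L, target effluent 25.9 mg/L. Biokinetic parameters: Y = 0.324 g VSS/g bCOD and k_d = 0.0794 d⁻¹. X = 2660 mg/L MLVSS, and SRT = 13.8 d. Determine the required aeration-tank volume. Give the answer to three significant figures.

V ≈ 2140 m³

Rearranging the biomass balance for a CMAS with decay, V = Y·Q·ΔS·θ_c / [X·(1+k_d θ_c)] = 0.324 × 2870 × (954 − 25.9) × 13.8 / [2660 × (1 + 0.0794 × 13.8)] = 1.19×10^7 / 5575 = 2136 m³.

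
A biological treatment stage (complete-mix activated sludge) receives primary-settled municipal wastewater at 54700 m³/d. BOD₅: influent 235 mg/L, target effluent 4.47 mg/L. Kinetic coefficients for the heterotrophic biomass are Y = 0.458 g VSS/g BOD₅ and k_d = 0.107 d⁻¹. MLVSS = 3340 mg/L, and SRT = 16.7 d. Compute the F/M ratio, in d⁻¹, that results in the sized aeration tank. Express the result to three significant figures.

From the SRT design equation V = Y Q (S₀−S) θ_c / [X (1 + k_d θ_c)] = 0.458 × 54700 × (235 − 4.47) × 16.7 / [3340 × (1 + 0.107 × 16.7)] = 9.64×10^7 / 9308 = 10362 m³.
Food-to-microorganism ratio F/M = Q S₀ / (V X) = 54700 × 235 / (10362 × 3340) = 0.3714 d⁻¹.

F/M ≈ 0.371 d⁻¹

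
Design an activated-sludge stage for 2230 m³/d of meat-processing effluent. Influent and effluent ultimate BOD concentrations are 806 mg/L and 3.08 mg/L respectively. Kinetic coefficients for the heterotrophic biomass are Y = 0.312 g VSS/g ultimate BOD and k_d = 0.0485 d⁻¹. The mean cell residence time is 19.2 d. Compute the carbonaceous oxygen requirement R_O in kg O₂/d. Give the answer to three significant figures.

The observed yield is Y_obs = Y/(1 + k_d·θ_c) = 0.312 / (1 + 0.0485 × 19.2) = 0.312 / 1.931 = 0.1616 g VSS per g ultimate BOD removed.
ΔS = 806 − 3.08 = 802.9 mg/L, so the substrate removal rate is 2230 × 802.9/1000 = 1791 kg ultimate BOD/d.
Net sludge production P_X = 0.1616 × 1791 = 289.3 kg VSS/d.
Carbonaceous O₂ demand = substrate oxidised − cell-mass equivalent = 1791 − 1.42 × 289.3 = 1380 kg O₂/d.

R_O ≈ 1380 kg O₂/d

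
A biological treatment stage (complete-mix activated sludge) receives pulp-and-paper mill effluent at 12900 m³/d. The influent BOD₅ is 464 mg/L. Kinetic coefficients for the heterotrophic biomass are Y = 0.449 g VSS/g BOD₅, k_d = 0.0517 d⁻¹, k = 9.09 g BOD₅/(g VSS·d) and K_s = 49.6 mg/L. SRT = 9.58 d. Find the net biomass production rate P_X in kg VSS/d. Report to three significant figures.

From the Monod/SRT balance for a CMAS, S = K_s·(1+k_d θ_c)/[θ_c·(Y k − k_d) − 1] = 49.6 × (1 + 0.0517 × 9.58) / [9.58 × (0.449 × 9.09 − 0.0517) − 1] = 74.17 / 37.60 = 1.972 mg/L.
Y_obs = Y / (1 + k_d θ_c) = 0.449 / (1 + 0.0517 × 9.58) = 0.449 / 1.495 = 0.3003.
ΔS = 464 − 1.97 = 462.0 mg/L, so the substrate removal rate is 12900 × 462.0/1000 = 5960 kg BOD₅/d.
Biomass produced: P_X = Y_obs·Q·ΔS = 0.3003 × 5960 ≈ 1790 kg VSS/d.

P_X ≈ 1790 kg VSS/d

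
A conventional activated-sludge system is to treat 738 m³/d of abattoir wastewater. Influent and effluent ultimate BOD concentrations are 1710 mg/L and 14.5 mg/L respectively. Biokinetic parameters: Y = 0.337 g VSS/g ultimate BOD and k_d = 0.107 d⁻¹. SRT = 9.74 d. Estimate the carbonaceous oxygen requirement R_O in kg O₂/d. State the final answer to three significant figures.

Correct the yield for decay: Y_obs = Y/(1 + k_d θ_c) = 0.337 / (1 + 0.107 × 9.74) = 0.337 / 2.042 = 0.1650.
Substrate removed = Q·(S₀ − S) = 738 m³/d × (1710 − 14.5) g/m³ = 1.25×10^6 g/d = 1251 kg/d.
Biomass synthesised: P_X = Y_obs × 1251 = 206.5 kg VSS/d.
R_O = Q·ΔS − 1.42 P_X = 1251 − 293.2 = 958.1 kg O₂/d.

R_O ≈ 958 kg O₂/d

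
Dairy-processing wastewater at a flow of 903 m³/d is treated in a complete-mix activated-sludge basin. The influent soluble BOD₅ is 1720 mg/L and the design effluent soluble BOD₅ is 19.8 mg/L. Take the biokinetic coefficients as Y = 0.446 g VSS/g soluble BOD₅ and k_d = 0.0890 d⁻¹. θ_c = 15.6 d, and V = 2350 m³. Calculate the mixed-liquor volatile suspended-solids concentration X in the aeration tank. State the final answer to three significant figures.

X ≈ 1900 mg/L

From V·X·(1 + k_d·θ_c) = Y·Q·(S₀ − S)·θ_c: X = 0.446 × 903 × (1720 − 19.8) × 15.6 / [2350 × (1 + 0.0890 × 15.6)] = 1903 mg/L.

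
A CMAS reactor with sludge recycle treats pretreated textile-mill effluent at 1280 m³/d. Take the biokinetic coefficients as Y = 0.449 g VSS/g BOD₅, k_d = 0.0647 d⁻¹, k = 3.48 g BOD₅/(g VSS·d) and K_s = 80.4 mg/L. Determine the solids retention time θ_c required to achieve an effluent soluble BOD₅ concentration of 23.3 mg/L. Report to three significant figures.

θ_c ≈ 3.49 d

From 1/θ_c = Y·k·S/(K_s + S) − k_d: Y·k·S/(K_s+S) = 0.449 × 3.48 × 23.3 / (80.4 + 23.3) = 0.3511 d⁻¹.
θ_c = 1/(μ − k_d) = 1/(0.3511 − 0.0647) = 1/0.2864 = 3.492 d.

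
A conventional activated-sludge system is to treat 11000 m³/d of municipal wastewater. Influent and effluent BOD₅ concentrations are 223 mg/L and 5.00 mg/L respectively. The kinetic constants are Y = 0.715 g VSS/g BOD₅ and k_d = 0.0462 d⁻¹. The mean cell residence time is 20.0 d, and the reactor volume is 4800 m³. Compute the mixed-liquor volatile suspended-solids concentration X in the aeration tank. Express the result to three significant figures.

X ≈ 3710 mg/L

From V·X·(1 + k_d·θ_c) = Y·Q·(S₀ − S)·θ_c: X = 0.715 × 11000 × (223 − 5.00) × 20.0 / [4800 × (1 + 0.0462 × 20.0)] = 3713 mg/L.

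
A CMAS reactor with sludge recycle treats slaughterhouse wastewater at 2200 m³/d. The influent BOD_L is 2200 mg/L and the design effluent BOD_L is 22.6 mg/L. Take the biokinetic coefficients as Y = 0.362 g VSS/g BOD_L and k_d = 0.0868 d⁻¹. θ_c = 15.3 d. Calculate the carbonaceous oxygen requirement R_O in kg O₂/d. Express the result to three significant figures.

R_O ≈ 3730 kg O₂/d

Y_obs = Y / (1 + k_d θ_c) = 0.362 / (1 + 0.0868 × 15.3) = 0.362 / 2.328 = 0.1555.
Q·(S₀ − S) = 2200 × (2200 − 22.6) × 10⁻³ = 4790 kg/d removed.
Biomass synthesised: P_X = Y_obs × 4790 = 744.9 kg VSS/d.
Carbonaceous O₂ demand = substrate oxidised − cell-mass equivalent = 4790 − 1.42 × 744.9 = 3733 kg O₂/d.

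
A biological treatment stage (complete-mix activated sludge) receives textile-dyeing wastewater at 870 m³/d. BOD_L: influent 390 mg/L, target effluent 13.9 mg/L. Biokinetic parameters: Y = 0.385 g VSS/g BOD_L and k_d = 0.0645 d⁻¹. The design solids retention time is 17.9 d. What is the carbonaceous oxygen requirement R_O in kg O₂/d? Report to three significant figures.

Observed yield with endogenous decay: Y_obs = Y / (1 + k_d·θ_c) = 0.385 / (1 + 0.0645 × 17.9) = 0.385 / 2.155 = 0.1787 g VSS/g BOD_L.
Mass of BOD_L removed per day: Q(S₀ − S) = 870 × 376.1 g/m³ = 327.2 kg/d.
P_X = Y_obs·Q·(S₀ − S) = 0.1787 × 327.2 = 58.47 kg VSS/d.
R_O = Q·(S₀ − S) − 1.42·P_X = 327.2 − 1.42 × 58.47 = 244.2 kg O₂/d.

R_O ≈ 244 kg O₂/d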